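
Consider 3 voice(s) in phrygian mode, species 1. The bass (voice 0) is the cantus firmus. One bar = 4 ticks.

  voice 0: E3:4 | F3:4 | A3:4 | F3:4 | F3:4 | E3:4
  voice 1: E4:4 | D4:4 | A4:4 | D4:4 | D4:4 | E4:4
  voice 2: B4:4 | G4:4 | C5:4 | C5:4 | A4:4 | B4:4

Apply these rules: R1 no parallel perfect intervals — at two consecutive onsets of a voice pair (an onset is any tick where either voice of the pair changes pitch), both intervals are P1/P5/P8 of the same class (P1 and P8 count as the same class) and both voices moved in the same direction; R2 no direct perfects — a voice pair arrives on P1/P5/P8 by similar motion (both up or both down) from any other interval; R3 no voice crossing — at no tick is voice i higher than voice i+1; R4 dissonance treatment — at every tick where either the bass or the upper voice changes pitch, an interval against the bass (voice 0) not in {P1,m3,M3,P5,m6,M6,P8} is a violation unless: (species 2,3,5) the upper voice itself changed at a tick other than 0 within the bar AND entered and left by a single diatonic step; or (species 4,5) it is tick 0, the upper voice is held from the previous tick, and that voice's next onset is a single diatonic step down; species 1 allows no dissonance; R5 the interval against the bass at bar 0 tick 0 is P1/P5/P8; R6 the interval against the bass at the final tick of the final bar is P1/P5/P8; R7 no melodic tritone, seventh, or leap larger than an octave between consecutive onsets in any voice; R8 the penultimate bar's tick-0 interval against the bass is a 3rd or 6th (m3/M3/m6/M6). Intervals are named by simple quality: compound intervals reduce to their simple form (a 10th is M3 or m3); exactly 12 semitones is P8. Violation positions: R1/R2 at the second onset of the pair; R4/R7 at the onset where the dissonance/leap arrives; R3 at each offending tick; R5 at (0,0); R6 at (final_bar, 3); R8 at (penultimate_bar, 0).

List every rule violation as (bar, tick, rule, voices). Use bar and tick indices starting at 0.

bar 0: v0=E3 v1=E4 v2=B4 downbeat P5
bar 1: v0=F3 v1=D4 v2=G4 downbeat M2
bar 2: v0=A3 v1=A4 v2=C5 downbeat m3
bar 3: v0=F3 v1=D4 v2=C5 downbeat P5
bar 4: v0=F3 v1=D4 v2=A4 downbeat M3
bar 5: v0=E3 v1=E4 v2=B4 downbeat P5
  -> R4 @ bar 1 tick 0 v(0, 2): F3/G4 M2 untreated
  -> R2 @ bar 2 tick 0 v(0, 1): F3/D4 M6 -> A3/A4 P8 similar
  -> R1 @ bar 5 tick 0 v(1, 2): D4/A4 P5 -> E4/B4 P5 similar

(1, 0, R4, (0, 2))
(2, 0, R2, (0, 1))
(5, 0, R1, (1, 2))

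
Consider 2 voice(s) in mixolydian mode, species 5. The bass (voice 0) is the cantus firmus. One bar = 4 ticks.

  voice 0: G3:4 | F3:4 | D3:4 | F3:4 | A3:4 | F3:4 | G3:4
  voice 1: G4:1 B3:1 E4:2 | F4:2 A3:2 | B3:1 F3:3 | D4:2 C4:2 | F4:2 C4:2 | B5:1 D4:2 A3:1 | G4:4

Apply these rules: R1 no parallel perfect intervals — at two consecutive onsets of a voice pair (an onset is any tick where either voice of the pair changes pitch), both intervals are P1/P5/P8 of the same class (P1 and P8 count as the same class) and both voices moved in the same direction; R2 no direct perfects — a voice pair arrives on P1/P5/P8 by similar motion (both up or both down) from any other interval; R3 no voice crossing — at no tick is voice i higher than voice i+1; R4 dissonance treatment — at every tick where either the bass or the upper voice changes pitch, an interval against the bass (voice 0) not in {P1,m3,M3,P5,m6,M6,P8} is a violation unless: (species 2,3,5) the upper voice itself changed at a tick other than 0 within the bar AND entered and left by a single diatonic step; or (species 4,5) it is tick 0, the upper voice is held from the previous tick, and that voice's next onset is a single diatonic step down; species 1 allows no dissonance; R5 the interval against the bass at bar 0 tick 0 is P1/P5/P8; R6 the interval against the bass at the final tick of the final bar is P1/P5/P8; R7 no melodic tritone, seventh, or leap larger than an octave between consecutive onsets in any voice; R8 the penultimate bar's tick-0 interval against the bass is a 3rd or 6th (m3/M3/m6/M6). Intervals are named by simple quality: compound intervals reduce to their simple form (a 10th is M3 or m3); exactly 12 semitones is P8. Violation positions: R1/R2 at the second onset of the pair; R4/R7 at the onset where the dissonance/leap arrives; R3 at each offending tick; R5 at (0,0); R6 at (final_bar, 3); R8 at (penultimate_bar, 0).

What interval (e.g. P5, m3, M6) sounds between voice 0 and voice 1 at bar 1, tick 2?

voice 0=F3 voice 1=A3 -> M3

M3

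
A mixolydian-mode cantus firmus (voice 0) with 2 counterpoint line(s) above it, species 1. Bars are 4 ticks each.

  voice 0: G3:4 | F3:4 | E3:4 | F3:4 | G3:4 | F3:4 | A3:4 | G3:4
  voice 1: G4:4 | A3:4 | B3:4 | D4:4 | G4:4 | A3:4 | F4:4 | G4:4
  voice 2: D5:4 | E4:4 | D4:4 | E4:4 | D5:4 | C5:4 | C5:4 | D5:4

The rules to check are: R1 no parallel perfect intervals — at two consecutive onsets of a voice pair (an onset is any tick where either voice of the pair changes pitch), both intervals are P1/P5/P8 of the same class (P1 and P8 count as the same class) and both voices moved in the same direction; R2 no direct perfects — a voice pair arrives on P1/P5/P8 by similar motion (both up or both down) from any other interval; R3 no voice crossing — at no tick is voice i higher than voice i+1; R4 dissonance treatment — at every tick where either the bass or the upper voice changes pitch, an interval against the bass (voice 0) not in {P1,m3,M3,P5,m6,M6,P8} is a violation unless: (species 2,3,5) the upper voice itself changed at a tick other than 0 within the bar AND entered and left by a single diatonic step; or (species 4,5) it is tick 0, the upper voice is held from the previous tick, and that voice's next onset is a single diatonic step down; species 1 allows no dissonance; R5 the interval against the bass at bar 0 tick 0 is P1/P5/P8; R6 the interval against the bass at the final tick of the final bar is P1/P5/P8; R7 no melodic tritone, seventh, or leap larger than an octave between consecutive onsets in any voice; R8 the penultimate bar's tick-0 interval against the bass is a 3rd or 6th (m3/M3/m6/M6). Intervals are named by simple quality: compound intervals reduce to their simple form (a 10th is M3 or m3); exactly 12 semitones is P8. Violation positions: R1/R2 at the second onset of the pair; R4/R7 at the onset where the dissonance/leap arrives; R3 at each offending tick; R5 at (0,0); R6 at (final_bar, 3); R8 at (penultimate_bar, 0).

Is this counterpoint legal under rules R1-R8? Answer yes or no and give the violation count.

bar 0: v0=G3 v1=G4 v2=D5 (P5)
bar 1: v0=F3 v1=A3 v2=E4 (M7)
bar 2: v0=E3 v1=B3 v2=D4 (m7)
bar 3: v0=F3 v1=D4 v2=E4 (M7)
bar 4: v0=G3 v1=G4 v2=D5 (P5)
bar 5: v0=F3 v1=A3 v2=C5 (P5)
bar 6: v0=A3 v1=F4 v2=C5 (m3)
bar 7: v0=G3 v1=G4 v2=D5 (P5)
  R1 @ bar1.0: G4/D5 P5 -> A3/E4 P5 similar
  R4 @ bar1.0: F3/E4 M7 untreated
  R7 @ bar1.0: G4->A3 leap 10st
  R7 @ bar1.0: D5->E4 leap 10st
  R4 @ bar2.0: E3/D4 m7 untreated
  R4 @ bar3.0: F3/E4 M7 untreated
  R2 @ bar4.0: F3/D4 M6 -> G3/G4 P8 similar
  R2 @ bar4.0: F3/E4 M7 -> G3/D5 P5 similar
  R2 @ bar4.0: D4/E4 M2 -> G4/D5 P5 similar
  R7 @ bar4.0: E4->D5 leap 10st
  R1 @ bar5.0: G3/D5 P5 -> F3/C5 P5 similar
  R7 @ bar5.0: G4->A3 leap 10st
  R1 @ bar7.0: F4/C5 P5 -> G4/D5 P5 similar

No (13 violations)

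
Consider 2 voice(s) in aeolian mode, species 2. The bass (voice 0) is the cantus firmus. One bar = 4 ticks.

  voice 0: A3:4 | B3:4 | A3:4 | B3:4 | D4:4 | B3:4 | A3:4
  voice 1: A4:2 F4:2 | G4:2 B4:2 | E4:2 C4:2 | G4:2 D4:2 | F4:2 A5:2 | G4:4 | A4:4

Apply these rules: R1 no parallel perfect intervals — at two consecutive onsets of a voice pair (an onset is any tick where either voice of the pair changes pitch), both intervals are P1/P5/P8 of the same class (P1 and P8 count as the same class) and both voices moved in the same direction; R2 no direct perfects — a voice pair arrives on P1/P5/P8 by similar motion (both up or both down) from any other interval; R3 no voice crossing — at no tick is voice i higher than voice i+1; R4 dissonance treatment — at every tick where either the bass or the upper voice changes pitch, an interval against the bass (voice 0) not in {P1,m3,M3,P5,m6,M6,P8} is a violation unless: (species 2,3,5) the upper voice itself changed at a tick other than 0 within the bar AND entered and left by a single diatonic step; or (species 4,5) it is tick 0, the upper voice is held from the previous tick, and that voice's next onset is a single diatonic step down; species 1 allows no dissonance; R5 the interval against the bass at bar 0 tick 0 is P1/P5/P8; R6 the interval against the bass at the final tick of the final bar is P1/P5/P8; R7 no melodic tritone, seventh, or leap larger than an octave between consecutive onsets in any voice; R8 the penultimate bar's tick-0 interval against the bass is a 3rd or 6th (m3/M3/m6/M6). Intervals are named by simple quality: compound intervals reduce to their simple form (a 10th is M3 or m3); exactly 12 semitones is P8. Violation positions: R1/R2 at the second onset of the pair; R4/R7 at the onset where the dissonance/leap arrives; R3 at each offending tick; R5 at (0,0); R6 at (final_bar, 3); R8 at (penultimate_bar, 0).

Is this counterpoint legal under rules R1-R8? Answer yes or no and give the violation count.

bar 0: v0=A3 v1=A4 (P8)
bar 1: v0=B3 v1=G4 (m6)
bar 2: v0=A3 v1=E4 (P5)
bar 3: v0=B3 v1=G4 (m6)
bar 4: v0=D4 v1=F4 (m3)
bar 5: v0=B3 v1=G4 (m6)
bar 6: v0=A3 v1=A4 (P8)
  R2 @ bar2.0: B3/B4 P8 -> A3/E4 P5 similar
  R7 @ bar4.2: F4->A5 leap 16st
  R7 @ bar5.0: A5->G4 leap 14st

No (3 violations)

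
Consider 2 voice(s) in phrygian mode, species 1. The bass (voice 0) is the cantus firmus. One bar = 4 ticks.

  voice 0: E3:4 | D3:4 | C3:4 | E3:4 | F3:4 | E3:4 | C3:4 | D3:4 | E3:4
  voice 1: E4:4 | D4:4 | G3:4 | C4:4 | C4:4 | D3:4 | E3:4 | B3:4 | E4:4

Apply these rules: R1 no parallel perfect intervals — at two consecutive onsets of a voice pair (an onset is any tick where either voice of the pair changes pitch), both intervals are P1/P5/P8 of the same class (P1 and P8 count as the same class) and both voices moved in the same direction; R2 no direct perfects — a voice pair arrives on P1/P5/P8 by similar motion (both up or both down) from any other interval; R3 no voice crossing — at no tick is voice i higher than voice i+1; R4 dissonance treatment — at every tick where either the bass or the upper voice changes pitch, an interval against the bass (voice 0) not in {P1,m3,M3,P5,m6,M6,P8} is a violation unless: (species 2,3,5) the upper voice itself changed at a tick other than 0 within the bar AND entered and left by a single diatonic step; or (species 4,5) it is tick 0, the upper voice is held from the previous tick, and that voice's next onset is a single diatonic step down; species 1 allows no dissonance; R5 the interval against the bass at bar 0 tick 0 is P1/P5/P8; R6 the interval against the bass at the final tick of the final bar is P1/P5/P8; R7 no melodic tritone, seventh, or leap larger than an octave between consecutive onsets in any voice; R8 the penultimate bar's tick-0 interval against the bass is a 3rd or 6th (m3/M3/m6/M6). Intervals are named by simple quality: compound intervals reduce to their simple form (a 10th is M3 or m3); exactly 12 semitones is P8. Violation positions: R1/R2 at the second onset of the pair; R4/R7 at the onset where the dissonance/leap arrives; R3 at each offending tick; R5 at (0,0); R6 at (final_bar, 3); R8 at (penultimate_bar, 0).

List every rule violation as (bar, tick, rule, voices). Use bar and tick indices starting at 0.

bar 0: v0=E3 v1=E4 downbeat P8
bar 1: v0=D3 v1=D4 downbeat P8
bar 2: v0=C3 v1=G3 downbeat P5
bar 3: v0=E3 v1=C4 downbeat m6
bar 4: v0=F3 v1=C4 downbeat P5
bar 5: v0=E3 v1=D3 downbeat M2
bar 6: v0=C3 v1=E3 downbeat M3
bar 7: v0=D3 v1=B3 downbeat M6
bar 8: v0=E3 v1=E4 downbeat P8
  -> R1 @ bar 1 tick 0 v(0, 1): E3/E4 P8 -> D3/D4 P8 similar
  -> R2 @ bar 2 tick 0 v(0, 1): D3/D4 P8 -> C3/G3 P5 similar
  -> R3 @ bar 5 tick 0 v(0, 1): E3 above D3
  -> R4 @ bar 5 tick 0 v(0, 1): E3/D3 M2 untreated
  -> R7 @ bar 5 tick 0 v(1,): C4->D3 leap 10st
  -> R3 @ bar 5 tick 1 v(0, 1): E3 above D3
  -> R3 @ bar 5 tick 2 v(0, 1): E3 above D3
  -> R3 @ bar 5 tick 3 v(0, 1): E3 above D3
  -> R2 @ bar 8 tick 0 v(0, 1): D3/B3 M6 -> E3/E4 P8 similar

(1, 0, R1, (0, 1))
(2, 0, R2, (0, 1))
(5, 0, R3, (0, 1))
(5, 0, R4, (0, 1))
(5, 0, R7, (1,))
(5, 1, R3, (0, 1))
(5, 2, R3, (0, 1))
(5, 3, R3, (0, 1))
(8, 0, R2, (0, 1))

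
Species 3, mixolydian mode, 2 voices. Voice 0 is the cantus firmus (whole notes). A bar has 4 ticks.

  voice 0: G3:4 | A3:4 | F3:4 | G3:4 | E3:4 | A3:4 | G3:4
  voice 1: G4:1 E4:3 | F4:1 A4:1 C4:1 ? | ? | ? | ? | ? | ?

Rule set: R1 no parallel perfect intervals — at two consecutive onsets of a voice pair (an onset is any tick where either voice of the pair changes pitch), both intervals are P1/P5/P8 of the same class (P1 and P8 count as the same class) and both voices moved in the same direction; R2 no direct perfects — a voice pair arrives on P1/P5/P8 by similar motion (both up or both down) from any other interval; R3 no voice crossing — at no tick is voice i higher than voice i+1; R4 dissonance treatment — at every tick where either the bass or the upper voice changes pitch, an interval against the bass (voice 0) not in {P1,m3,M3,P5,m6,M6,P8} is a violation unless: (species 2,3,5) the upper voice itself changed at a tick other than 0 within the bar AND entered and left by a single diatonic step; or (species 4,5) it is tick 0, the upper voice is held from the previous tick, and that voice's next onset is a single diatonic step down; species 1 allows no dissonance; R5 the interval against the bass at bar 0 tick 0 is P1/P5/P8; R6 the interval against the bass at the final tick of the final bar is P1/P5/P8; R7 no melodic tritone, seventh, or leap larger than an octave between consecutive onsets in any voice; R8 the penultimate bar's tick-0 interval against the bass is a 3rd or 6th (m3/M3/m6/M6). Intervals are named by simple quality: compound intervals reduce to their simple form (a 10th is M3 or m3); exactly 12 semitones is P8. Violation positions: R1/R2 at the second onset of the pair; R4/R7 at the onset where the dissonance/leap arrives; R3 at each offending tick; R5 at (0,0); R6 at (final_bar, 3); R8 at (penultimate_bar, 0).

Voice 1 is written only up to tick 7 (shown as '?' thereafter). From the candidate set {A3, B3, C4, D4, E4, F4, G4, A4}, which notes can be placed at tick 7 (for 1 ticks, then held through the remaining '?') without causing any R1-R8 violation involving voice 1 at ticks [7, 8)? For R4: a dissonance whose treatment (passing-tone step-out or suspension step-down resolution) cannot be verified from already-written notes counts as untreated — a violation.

{A3, A4, C4, E4, F4}

A3: legal
B3: violates R4
C4: legal
D4: violates R4
E4: legal
F4: legal
G4: violates R4
A4: legal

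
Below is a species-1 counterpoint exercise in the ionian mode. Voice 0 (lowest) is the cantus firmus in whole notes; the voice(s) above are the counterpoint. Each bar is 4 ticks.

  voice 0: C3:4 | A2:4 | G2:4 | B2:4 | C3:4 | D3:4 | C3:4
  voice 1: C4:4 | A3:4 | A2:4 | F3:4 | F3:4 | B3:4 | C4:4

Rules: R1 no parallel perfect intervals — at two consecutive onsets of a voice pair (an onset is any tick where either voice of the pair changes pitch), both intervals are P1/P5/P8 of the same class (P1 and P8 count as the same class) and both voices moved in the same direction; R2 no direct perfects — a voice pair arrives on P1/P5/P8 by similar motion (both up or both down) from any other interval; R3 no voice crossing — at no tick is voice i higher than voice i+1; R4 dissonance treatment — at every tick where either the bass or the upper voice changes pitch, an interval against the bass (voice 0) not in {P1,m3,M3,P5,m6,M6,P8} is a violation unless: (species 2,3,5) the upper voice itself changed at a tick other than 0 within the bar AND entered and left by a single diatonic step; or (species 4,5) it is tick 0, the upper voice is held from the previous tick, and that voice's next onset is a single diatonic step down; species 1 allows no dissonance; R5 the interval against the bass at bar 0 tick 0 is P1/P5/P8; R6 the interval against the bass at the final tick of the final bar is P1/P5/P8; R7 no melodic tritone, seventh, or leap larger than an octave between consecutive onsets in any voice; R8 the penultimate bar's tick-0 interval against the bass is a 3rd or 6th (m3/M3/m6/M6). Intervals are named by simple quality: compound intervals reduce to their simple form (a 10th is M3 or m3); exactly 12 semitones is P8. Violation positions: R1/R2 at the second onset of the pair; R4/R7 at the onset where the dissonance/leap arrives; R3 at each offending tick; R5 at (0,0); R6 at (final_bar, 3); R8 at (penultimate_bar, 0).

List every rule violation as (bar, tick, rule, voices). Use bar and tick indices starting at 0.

bar 0: v0=C3 v1=C4 downbeat P8
bar 1: v0=A2 v1=A3 downbeat P8
bar 2: v0=G2 v1=A2 downbeat M2
bar 3: v0=B2 v1=F3 downbeat TT
bar 4: v0=C3 v1=F3 downbeat P4
bar 5: v0=D3 v1=B3 downbeat M6
bar 6: v0=C3 v1=C4 downbeat P8
  -> R1 @ bar 1 tick 0 v(0, 1): C3/C4 P8 -> A2/A3 P8 similar
  -> R4 @ bar 2 tick 0 v(0, 1): G2/A2 M2 untreated
  -> R4 @ bar 3 tick 0 v(0, 1): B2/F3 TT untreated
  -> R4 @ bar 4 tick 0 v(0, 1): C3/F3 P4 untreated
  -> R7 @ bar 5 tick 0 v(1,): F3->B3 leap 6st

(1, 0, R1, (0, 1))
(2, 0, R4, (0, 1))
(3, 0, R4, (0, 1))
(4, 0, R4, (0, 1))
(5, 0, R7, (1,))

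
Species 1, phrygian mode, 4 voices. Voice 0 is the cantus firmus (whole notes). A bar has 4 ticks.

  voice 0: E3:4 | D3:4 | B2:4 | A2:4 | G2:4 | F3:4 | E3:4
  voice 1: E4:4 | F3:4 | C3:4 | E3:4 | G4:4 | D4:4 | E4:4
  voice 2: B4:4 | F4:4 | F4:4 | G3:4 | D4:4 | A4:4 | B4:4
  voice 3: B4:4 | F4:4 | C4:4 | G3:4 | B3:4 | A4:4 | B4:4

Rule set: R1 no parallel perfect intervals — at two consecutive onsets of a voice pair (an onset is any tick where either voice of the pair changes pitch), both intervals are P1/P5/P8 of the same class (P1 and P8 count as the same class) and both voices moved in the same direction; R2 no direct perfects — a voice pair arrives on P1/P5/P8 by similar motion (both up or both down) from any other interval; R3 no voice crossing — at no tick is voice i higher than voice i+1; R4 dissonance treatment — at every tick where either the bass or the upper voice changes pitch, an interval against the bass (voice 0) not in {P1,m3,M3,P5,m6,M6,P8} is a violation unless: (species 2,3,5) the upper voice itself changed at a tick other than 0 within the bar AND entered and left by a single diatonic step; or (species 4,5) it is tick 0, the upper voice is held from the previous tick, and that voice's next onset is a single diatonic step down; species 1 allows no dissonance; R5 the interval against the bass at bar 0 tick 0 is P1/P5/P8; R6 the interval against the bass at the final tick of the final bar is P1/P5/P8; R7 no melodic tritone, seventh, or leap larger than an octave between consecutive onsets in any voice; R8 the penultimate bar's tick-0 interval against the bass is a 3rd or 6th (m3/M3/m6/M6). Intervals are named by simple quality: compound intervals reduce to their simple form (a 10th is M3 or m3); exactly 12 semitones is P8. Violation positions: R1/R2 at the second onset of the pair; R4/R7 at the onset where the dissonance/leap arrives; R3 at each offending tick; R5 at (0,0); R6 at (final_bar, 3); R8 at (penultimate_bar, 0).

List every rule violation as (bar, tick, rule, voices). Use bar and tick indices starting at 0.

(1, 0, R1, (2, 3))
(1, 0, R2, (1, 2))
(1, 0, R2, (1, 3))
(1, 0, R7, (1,))
(1, 0, R7, (2,))
(1, 0, R7, (3,))
(2, 0, R1, (1, 3))
(2, 0, R3, (2, 3))
(2, 0, R4, (0, 1))
(2, 0, R4, (0, 2))
(2, 0, R4, (0, 3))
(2, 1, R3, (2, 3))
(2, 2, R3, (2, 3))
(2, 3, R3, (2, 3))
(3, 0, R2, (2, 3))
(3, 0, R4, (0, 2))
(3, 0, R4, (0, 3))
(3, 0, R7, (2,))
(4, 0, R3, (1, 2))
(4, 0, R3, (2, 3))
(4, 0, R7, (1,))
(4, 1, R3, (1, 2))
(4, 1, R3, (2, 3))
(4, 2, R3, (1, 2))
(4, 2, R3, (2, 3))
(4, 3, R3, (1, 2))
(4, 3, R3, (2, 3))
(5, 0, R2, (2, 3))
(5, 0, R7, (0,))
(5, 0, R7, (3,))
(6, 0, R1, (1, 2))
(6, 0, R1, (1, 3))
(6, 0, R1, (2, 3))

bar 0: v0=E3 v1=E4 v2=B4 v3=B4 downbeat P5
bar 1: v0=D3 v1=F3 v2=F4 v3=F4 downbeat m3
bar 2: v0=B2 v1=C3 v2=F4 v3=C4 downbeat m2
bar 3: v0=A2 v1=E3 v2=G3 v3=G3 downbeat m7
bar 4: v0=G2 v1=G4 v2=D4 v3=B3 downbeat M3
bar 5: v0=F3 v1=D4 v2=A4 v3=A4 downbeat M3
bar 6: v0=E3 v1=E4 v2=B4 v3=B4 downbeat P5
  -> R1 @ bar 1 tick 0 v(2, 3): B4/B4 P1 -> F4/F4 P1 similar
  -> R2 @ bar 1 tick 0 v(1, 2): E4/B4 P5 -> F3/F4 P8 similar
  -> R2 @ bar 1 tick 0 v(1, 3): E4/B4 P5 -> F3/F4 P8 similar
  -> R7 @ bar 1 tick 0 v(1,): E4->F3 leap 11st
  -> R7 @ bar 1 tick 0 v(2,): B4->F4 leap 6st
  -> R7 @ bar 1 tick 0 v(3,): B4->F4 leap 6st
  -> R1 @ bar 2 tick 0 v(1, 3): F3/F4 P8 -> C3/C4 P8 similar
  -> R3 @ bar 2 tick 0 v(2, 3): F4 above C4
  -> R4 @ bar 2 tick 0 v(0, 1): B2/C3 m2 untreated
  -> R4 @ bar 2 tick 0 v(0, 2): B2/F4 TT untreated
  -> R4 @ bar 2 tick 0 v(0, 3): B2/C4 m2 untreated
  -> R3 @ bar 2 tick 1 v(2, 3): F4 above C4
  -> R3 @ bar 2 tick 2 v(2, 3): F4 above C4
  -> R3 @ bar 2 tick 3 v(2, 3): F4 above C4
  -> R2 @ bar 3 tick 0 v(2, 3): F4/C4 P4 -> G3/G3 P1 similar
  -> R4 @ bar 3 tick 0 v(0, 2): A2/G3 m7 untreated
  -> R4 @ bar 3 tick 0 v(0, 3): A2/G3 m7 untreated
  -> R7 @ bar 3 tick 0 v(2,): F4->G3 leap 10st
  -> R3 @ bar 4 tick 0 v(1, 2): G4 above D4
  -> R3 @ bar 4 tick 0 v(2, 3): D4 above B3
  -> R7 @ bar 4 tick 0 v(1,): E3->G4 leap 15st
  -> R3 @ bar 4 tick 1 v(1, 2): G4 above D4
  -> R3 @ bar 4 tick 1 v(2, 3): D4 above B3
  -> R3 @ bar 4 tick 2 v(1, 2): G4 above D4
  -> R3 @ bar 4 tick 2 v(2, 3): D4 above B3
  -> R3 @ bar 4 tick 3 v(1, 2): G4 above D4
  -> R3 @ bar 4 tick 3 v(2, 3): D4 above B3
  -> R2 @ bar 5 tick 0 v(2, 3): D4/B3 m3 -> A4/A4 P1 similar
  -> R7 @ bar 5 tick 0 v(0,): G2->F3 leap 10st
  -> R7 @ bar 5 tick 0 v(3,): B3->A4 leap 10st
  -> R1 @ bar 6 tick 0 v(1, 2): D4/A4 P5 -> E4/B4 P5 similar
  -> R1 @ bar 6 tick 0 v(1, 3): D4/A4 P5 -> E4/B4 P5 similar
  -> R1 @ bar 6 tick 0 v(2, 3): A4/A4 P1 -> B4/B4 P1 similar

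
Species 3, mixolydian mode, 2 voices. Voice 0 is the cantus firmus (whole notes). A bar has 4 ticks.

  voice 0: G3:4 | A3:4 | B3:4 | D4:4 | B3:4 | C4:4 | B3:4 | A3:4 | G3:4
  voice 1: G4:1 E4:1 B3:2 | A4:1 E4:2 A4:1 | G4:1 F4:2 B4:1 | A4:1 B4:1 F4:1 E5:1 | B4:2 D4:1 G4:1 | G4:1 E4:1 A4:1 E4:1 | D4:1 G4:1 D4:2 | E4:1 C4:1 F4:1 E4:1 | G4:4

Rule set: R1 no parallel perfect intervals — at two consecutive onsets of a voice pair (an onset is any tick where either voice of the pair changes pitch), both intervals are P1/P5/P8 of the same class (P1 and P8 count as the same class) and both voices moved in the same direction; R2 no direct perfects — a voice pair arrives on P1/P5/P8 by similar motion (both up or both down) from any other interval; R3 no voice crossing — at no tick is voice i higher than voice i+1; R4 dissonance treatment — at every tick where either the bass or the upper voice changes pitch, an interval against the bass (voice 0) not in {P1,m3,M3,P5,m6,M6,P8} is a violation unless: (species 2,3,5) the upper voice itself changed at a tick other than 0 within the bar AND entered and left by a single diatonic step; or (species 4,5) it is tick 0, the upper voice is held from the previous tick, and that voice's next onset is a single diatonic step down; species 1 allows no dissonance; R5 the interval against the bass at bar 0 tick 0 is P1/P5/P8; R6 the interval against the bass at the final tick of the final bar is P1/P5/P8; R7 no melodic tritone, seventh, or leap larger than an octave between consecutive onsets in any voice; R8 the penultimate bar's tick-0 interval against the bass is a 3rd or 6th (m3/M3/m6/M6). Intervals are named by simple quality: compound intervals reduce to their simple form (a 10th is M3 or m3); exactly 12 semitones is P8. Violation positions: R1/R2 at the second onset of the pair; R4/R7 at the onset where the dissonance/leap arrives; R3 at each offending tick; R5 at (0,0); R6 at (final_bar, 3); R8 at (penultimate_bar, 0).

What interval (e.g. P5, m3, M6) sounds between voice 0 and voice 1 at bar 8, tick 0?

P8

voice 0=G3 voice 1=G4 -> P8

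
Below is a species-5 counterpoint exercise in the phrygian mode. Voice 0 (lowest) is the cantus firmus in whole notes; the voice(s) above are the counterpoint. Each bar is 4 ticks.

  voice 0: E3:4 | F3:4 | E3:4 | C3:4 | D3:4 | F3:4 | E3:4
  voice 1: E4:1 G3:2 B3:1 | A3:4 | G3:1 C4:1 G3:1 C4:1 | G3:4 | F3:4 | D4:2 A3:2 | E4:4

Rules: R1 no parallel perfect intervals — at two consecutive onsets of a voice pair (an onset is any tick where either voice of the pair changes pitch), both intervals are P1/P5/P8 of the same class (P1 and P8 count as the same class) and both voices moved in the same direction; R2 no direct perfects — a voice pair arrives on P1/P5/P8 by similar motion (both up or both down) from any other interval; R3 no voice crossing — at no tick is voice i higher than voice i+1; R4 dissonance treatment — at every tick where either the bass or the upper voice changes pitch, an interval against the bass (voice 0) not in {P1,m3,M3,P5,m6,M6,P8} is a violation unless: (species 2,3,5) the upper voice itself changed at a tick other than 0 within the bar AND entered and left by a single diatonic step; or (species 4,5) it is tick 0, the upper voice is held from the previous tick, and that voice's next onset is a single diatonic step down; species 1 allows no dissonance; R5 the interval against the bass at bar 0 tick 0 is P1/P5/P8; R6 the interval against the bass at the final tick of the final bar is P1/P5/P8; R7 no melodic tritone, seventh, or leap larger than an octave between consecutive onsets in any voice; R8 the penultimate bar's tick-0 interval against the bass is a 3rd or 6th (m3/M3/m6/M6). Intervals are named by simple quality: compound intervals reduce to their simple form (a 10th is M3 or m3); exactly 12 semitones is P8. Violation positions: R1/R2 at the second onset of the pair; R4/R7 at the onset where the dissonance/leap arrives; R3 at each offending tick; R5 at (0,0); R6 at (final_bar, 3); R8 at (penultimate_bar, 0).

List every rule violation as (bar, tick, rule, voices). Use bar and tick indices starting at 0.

(3, 0, R2, (0, 1))

bar 0: v0=E3 v1=E4 downbeat P8
bar 1: v0=F3 v1=A3 downbeat M3
bar 2: v0=E3 v1=G3 downbeat m3
bar 3: v0=C3 v1=G3 downbeat P5
bar 4: v0=D3 v1=F3 downbeat m3
bar 5: v0=F3 v1=D4 downbeat M6
bar 6: v0=E3 v1=E4 downbeat P8
  -> R2 @ bar 3 tick 0 v(0, 1): E3/C4 m6 -> C3/G3 P5 similar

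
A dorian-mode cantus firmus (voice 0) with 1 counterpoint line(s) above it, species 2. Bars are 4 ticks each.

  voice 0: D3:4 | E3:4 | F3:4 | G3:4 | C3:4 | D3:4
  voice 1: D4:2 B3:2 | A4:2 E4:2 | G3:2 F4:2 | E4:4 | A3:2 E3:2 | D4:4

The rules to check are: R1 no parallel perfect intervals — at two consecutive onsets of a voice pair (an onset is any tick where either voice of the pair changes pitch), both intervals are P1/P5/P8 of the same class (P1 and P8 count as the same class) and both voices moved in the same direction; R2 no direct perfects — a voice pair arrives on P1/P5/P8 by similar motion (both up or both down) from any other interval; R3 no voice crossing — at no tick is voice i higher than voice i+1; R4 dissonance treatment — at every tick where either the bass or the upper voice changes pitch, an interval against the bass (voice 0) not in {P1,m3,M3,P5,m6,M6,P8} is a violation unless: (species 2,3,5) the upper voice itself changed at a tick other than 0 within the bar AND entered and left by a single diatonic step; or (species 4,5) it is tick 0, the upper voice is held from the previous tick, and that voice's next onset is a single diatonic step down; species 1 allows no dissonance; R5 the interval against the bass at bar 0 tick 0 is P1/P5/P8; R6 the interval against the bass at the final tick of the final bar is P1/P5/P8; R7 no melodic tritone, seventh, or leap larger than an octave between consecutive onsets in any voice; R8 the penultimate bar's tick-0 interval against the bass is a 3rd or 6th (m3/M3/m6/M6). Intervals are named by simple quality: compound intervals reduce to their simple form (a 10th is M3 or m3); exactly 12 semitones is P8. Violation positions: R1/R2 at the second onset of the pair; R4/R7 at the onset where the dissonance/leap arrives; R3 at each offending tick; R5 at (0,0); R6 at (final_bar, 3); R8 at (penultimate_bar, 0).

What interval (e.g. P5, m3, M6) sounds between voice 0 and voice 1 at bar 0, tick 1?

P8

voice 0=D3 voice 1=D4 -> P8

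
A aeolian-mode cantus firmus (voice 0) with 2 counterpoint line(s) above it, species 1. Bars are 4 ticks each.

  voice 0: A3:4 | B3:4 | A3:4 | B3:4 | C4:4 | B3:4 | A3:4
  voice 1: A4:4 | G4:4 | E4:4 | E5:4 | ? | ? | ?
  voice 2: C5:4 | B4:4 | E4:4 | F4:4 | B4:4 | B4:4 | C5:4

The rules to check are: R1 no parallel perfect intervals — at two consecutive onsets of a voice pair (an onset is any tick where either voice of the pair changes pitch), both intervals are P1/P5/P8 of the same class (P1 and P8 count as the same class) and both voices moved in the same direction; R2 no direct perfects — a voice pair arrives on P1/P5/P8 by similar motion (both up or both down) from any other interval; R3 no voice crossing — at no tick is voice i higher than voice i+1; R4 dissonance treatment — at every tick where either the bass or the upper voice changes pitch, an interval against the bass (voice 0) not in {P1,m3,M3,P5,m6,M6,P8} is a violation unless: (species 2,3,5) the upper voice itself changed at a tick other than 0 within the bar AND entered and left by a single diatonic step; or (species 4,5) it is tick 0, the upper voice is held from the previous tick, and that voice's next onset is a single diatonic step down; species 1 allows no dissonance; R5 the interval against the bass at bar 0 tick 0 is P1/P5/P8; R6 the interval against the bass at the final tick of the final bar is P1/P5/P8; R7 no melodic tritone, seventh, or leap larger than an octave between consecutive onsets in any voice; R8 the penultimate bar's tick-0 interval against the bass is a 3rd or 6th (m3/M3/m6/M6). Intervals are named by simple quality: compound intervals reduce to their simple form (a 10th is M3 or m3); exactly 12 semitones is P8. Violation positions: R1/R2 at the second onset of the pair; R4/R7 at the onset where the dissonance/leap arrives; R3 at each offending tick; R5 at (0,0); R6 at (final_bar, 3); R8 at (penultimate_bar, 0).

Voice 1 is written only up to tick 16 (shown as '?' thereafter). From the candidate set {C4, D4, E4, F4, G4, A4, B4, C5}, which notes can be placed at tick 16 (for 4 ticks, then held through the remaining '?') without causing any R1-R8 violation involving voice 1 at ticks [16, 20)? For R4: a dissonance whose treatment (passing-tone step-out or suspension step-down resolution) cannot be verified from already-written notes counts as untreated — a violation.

{A4, E4, G4}

C4: violates R7
D4: violates R4,R7
E4: legal
F4: violates R4,R7
G4: legal
A4: legal
B4: violates R4
C5: violates R3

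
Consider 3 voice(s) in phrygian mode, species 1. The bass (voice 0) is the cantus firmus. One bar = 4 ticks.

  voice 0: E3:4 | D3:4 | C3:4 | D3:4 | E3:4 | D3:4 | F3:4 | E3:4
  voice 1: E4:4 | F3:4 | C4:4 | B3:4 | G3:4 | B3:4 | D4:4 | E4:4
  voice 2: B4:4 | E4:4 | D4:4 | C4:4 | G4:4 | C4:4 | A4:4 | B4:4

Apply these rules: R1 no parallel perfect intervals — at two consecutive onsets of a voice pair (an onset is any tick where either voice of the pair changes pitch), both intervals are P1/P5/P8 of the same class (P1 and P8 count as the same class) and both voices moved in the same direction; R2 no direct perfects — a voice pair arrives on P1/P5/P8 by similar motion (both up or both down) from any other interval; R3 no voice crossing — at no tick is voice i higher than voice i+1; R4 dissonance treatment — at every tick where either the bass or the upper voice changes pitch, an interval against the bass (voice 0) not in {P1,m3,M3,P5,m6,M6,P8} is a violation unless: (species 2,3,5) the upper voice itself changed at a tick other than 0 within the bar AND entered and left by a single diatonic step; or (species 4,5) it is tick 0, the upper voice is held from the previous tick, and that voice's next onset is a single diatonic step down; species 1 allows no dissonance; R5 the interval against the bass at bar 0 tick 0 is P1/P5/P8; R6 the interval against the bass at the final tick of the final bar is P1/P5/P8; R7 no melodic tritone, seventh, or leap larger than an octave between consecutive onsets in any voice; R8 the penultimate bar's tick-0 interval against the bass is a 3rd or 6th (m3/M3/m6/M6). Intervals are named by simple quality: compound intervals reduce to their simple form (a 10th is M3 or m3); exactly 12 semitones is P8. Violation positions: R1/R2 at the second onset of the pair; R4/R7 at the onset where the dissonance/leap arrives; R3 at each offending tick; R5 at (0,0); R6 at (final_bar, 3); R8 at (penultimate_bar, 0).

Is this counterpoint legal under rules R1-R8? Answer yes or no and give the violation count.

bar 0: v0=E3 v1=E4 v2=B4 (P5)
bar 1: v0=D3 v1=F3 v2=E4 (M2)
bar 2: v0=C3 v1=C4 v2=D4 (M2)
bar 3: v0=D3 v1=B3 v2=C4 (m7)
bar 4: v0=E3 v1=G3 v2=G4 (m3)
bar 5: v0=D3 v1=B3 v2=C4 (m7)
bar 6: v0=F3 v1=D4 v2=A4 (M3)
bar 7: v0=E3 v1=E4 v2=B4 (P5)
  R4 @ bar1.0: D3/E4 M2 untreated
  R7 @ bar1.0: E4->F3 leap 11st
  R4 @ bar2.0: C3/D4 M2 untreated
  R4 @ bar3.0: D3/C4 m7 untreated
  R4 @ bar5.0: D3/C4 m7 untreated
  R2 @ bar6.0: B3/C4 m2 -> D4/A4 P5 similar
  R1 @ bar7.0: D4/A4 P5 -> E4/B4 P5 similar

No (7 violations)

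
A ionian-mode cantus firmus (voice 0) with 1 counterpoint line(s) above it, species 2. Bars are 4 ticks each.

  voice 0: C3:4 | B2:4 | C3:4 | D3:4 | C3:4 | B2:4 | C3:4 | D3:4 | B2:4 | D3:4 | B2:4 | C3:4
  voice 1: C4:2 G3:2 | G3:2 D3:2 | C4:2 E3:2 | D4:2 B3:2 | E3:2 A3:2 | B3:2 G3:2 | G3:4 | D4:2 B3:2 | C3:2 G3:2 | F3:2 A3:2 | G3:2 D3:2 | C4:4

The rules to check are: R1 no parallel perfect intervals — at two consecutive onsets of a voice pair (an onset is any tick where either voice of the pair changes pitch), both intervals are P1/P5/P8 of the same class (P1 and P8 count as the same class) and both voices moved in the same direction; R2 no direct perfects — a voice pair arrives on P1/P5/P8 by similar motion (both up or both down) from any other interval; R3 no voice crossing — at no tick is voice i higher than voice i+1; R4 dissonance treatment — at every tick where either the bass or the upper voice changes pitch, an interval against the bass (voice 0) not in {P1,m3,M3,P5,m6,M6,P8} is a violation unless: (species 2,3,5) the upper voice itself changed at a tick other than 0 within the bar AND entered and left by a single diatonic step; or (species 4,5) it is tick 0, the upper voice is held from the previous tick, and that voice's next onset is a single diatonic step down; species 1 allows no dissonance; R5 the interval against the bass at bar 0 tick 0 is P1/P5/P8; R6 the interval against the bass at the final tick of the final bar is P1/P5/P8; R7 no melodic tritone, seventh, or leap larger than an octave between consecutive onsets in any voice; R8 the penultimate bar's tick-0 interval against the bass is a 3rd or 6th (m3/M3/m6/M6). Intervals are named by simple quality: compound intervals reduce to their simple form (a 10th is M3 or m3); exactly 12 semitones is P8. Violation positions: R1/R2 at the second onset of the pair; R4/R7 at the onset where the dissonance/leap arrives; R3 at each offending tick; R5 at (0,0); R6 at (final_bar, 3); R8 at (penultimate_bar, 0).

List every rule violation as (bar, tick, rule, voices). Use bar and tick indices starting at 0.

(2, 0, R2, (0, 1))
(2, 0, R7, (1,))
(3, 0, R2, (0, 1))
(3, 0, R7, (1,))
(7, 0, R2, (0, 1))
(8, 0, R4, (0, 1))
(8, 0, R7, (1,))
(11, 0, R2, (0, 1))
(11, 0, R7, (1,))

bar 0: v0=C3 v1=C4 downbeat P8
bar 1: v0=B2 v1=G3 downbeat m6
bar 2: v0=C3 v1=C4 downbeat P8
bar 3: v0=D3 v1=D4 downbeat P8
bar 4: v0=C3 v1=E3 downbeat M3
bar 5: v0=B2 v1=B3 downbeat P8
bar 6: v0=C3 v1=G3 downbeat P5
bar 7: v0=D3 v1=D4 downbeat P8
bar 8: v0=B2 v1=C3 downbeat m2
bar 9: v0=D3 v1=F3 downbeat m3
bar 10: v0=B2 v1=G3 downbeat m6
bar 11: v0=C3 v1=C4 downbeat P8
  -> R2 @ bar 2 tick 0 v(0, 1): B2/D3 m3 -> C3/C4 P8 similar
  -> R7 @ bar 2 tick 0 v(1,): D3->C4 leap 10st
  -> R2 @ bar 3 tick 0 v(0, 1): C3/E3 M3 -> D3/D4 P8 similar
  -> R7 @ bar 3 tick 0 v(1,): E3->D4 leap 10st
  -> R2 @ bar 7 tick 0 v(0, 1): C3/G3 P5 -> D3/D4 P8 similar
  -> R4 @ bar 8 tick 0 v(0, 1): B2/C3 m2 untreated
  -> R7 @ bar 8 tick 0 v(1,): B3->C3 leap 11st
  -> R2 @ bar 11 tick 0 v(0, 1): B2/D3 m3 -> C3/C4 P8 similar
  -> R7 @ bar 11 tick 0 v(1,): D3->C4 leap 10st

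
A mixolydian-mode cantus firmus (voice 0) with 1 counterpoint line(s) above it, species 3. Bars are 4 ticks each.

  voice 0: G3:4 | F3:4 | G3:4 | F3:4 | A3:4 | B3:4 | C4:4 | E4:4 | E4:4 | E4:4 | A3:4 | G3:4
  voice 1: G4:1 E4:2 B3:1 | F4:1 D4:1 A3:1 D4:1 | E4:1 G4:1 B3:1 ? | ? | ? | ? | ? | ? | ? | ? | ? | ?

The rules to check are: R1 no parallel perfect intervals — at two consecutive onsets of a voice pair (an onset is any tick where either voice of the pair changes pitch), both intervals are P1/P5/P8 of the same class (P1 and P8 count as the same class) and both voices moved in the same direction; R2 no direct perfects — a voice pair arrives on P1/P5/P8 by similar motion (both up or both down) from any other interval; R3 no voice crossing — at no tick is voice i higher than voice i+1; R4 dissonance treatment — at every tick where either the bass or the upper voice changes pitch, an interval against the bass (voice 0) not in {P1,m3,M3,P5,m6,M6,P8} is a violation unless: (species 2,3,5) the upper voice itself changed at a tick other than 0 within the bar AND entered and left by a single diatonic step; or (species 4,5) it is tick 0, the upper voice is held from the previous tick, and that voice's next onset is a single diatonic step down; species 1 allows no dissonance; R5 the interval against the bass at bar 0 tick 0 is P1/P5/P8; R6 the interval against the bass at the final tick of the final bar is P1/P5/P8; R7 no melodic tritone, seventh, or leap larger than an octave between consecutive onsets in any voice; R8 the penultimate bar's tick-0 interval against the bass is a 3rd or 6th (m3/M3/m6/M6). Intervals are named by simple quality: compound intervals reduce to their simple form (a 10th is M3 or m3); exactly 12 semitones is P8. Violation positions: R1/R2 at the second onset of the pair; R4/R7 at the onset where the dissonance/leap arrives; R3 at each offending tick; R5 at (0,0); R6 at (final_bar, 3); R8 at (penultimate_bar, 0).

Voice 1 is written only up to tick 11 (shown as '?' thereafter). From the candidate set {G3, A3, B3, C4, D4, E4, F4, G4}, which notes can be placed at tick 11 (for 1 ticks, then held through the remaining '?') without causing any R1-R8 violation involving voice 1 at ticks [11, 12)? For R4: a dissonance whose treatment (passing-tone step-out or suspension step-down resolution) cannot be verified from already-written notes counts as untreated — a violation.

G3: legal
A3: violates R4
B3: legal
C4: violates R4
D4: legal
E4: legal
F4: violates R4,R7
G4: legal

{B3, D4, E4, G3, G4}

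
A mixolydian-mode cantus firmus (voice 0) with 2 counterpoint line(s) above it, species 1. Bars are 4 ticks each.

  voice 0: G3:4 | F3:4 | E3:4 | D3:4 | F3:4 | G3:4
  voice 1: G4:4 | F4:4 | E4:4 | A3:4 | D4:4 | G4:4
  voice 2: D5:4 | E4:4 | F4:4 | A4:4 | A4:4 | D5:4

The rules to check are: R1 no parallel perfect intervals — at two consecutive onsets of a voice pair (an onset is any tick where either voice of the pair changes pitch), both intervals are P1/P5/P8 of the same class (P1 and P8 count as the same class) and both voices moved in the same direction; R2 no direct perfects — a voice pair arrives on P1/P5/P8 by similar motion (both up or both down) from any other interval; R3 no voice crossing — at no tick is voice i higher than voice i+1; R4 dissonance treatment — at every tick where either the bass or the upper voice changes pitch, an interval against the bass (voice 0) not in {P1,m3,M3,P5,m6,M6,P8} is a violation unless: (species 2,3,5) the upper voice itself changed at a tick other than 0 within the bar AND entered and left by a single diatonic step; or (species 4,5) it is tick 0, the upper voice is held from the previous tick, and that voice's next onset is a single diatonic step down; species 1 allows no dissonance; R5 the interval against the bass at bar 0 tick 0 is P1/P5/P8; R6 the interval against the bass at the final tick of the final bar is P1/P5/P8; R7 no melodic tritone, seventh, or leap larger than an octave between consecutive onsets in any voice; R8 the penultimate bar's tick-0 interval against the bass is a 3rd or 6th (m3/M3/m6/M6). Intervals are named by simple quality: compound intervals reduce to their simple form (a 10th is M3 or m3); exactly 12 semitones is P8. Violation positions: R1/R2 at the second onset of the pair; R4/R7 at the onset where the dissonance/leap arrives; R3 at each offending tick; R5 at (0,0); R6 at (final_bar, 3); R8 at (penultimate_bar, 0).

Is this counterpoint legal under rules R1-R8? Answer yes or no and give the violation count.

No (13 violations)

bar 0: v0=G3 v1=G4 v2=D5 (P5)
bar 1: v0=F3 v1=F4 v2=E4 (M7)
bar 2: v0=E3 v1=E4 v2=F4 (m2)
bar 3: v0=D3 v1=A3 v2=A4 (P5)
bar 4: v0=F3 v1=D4 v2=A4 (M3)
bar 5: v0=G3 v1=G4 v2=D5 (P5)
  R1 @ bar1.0: G3/G4 P8 -> F3/F4 P8 similar
  R3 @ bar1.0: F4 above E4
  R4 @ bar1.0: F3/E4 M7 untreated
  R7 @ bar1.0: D5->E4 leap 10st
  R3 @ bar1.1: F4 above E4
  R3 @ bar1.2: F4 above E4
  R3 @ bar1.3: F4 above E4
  R1 @ bar2.0: F3/F4 P8 -> E3/E4 P8 similar
  R4 @ bar2.0: E3/F4 m2 untreated
  R2 @ bar3.0: E3/E4 P8 -> D3/A3 P5 similar
  R1 @ bar5.0: D4/A4 P5 -> G4/D5 P5 similar
  R2 @ bar5.0: F3/D4 M6 -> G3/G4 P8 similar
  R2 @ bar5.0: F3/A4 M3 -> G3/D5 P5 similar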